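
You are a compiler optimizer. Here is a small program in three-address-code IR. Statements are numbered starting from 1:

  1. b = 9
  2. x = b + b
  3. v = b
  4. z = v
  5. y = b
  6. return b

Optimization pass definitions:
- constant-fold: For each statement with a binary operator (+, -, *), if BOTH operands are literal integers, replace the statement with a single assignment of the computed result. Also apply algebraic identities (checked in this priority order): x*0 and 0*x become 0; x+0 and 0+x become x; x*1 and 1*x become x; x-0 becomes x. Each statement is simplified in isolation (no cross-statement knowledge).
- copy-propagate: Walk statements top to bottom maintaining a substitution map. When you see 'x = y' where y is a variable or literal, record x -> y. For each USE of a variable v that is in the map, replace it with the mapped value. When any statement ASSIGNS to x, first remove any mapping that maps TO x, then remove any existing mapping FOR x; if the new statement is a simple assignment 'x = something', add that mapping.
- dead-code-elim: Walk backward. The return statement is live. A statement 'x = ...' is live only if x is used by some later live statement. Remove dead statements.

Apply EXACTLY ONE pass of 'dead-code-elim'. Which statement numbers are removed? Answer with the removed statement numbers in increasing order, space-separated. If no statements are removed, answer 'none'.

Backward liveness scan:
Stmt 1 'b = 9': KEEP (b is live); live-in = []
Stmt 2 'x = b + b': DEAD (x not in live set ['b'])
Stmt 3 'v = b': DEAD (v not in live set ['b'])
Stmt 4 'z = v': DEAD (z not in live set ['b'])
Stmt 5 'y = b': DEAD (y not in live set ['b'])
Stmt 6 'return b': KEEP (return); live-in = ['b']
Removed statement numbers: [2, 3, 4, 5]
Surviving IR:
  b = 9
  return b

Answer: 2 3 4 5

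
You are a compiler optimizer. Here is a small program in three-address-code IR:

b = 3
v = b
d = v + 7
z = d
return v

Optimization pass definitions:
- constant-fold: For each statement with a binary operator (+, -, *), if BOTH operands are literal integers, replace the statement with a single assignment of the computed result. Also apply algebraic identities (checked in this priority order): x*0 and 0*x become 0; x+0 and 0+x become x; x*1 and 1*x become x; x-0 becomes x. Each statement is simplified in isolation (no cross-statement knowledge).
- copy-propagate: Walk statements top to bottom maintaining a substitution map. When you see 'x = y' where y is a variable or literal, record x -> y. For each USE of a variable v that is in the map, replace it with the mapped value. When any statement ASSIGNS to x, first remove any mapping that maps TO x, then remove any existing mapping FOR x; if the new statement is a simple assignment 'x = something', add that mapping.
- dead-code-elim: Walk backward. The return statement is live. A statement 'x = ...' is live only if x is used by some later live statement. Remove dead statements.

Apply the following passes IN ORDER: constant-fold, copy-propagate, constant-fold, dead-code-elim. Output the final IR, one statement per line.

Answer: return 3

Derivation:
Initial IR:
  b = 3
  v = b
  d = v + 7
  z = d
  return v
After constant-fold (5 stmts):
  b = 3
  v = b
  d = v + 7
  z = d
  return v
After copy-propagate (5 stmts):
  b = 3
  v = 3
  d = 3 + 7
  z = d
  return 3
After constant-fold (5 stmts):
  b = 3
  v = 3
  d = 10
  z = d
  return 3
After dead-code-elim (1 stmts):
  return 3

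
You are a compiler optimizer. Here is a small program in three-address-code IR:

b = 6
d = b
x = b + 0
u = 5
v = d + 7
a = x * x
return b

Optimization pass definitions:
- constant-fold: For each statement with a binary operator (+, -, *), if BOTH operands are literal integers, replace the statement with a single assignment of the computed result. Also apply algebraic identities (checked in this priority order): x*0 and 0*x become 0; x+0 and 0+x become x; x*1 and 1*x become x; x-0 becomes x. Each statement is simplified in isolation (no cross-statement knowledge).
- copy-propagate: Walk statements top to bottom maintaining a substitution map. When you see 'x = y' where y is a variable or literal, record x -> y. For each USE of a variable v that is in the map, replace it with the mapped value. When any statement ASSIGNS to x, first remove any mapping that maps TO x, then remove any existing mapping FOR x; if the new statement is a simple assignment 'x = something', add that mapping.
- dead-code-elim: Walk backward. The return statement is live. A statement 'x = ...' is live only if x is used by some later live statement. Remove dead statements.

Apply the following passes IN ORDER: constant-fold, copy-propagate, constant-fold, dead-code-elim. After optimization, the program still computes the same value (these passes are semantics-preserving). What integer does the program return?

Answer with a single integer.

Initial IR:
  b = 6
  d = b
  x = b + 0
  u = 5
  v = d + 7
  a = x * x
  return b
After constant-fold (7 stmts):
  b = 6
  d = b
  x = b
  u = 5
  v = d + 7
  a = x * x
  return b
After copy-propagate (7 stmts):
  b = 6
  d = 6
  x = 6
  u = 5
  v = 6 + 7
  a = 6 * 6
  return 6
After constant-fold (7 stmts):
  b = 6
  d = 6
  x = 6
  u = 5
  v = 13
  a = 36
  return 6
After dead-code-elim (1 stmts):
  return 6
Evaluate:
  b = 6  =>  b = 6
  d = b  =>  d = 6
  x = b + 0  =>  x = 6
  u = 5  =>  u = 5
  v = d + 7  =>  v = 13
  a = x * x  =>  a = 36
  return b = 6

Answer: 6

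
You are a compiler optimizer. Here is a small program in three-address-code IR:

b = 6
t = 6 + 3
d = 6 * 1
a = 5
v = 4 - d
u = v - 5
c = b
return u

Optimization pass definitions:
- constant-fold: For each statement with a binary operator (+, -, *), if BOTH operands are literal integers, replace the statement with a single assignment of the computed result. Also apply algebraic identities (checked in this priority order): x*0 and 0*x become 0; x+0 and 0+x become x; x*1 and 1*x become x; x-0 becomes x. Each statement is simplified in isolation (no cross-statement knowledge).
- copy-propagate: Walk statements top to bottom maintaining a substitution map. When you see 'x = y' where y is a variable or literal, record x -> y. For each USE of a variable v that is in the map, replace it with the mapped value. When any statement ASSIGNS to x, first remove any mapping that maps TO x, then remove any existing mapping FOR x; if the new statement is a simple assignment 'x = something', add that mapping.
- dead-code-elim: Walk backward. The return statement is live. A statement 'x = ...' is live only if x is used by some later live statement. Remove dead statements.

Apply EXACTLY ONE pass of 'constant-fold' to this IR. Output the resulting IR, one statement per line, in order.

Answer: b = 6
t = 9
d = 6
a = 5
v = 4 - d
u = v - 5
c = b
return u

Derivation:
Applying constant-fold statement-by-statement:
  [1] b = 6  (unchanged)
  [2] t = 6 + 3  -> t = 9
  [3] d = 6 * 1  -> d = 6
  [4] a = 5  (unchanged)
  [5] v = 4 - d  (unchanged)
  [6] u = v - 5  (unchanged)
  [7] c = b  (unchanged)
  [8] return u  (unchanged)
Result (8 stmts):
  b = 6
  t = 9
  d = 6
  a = 5
  v = 4 - d
  u = v - 5
  c = b
  return u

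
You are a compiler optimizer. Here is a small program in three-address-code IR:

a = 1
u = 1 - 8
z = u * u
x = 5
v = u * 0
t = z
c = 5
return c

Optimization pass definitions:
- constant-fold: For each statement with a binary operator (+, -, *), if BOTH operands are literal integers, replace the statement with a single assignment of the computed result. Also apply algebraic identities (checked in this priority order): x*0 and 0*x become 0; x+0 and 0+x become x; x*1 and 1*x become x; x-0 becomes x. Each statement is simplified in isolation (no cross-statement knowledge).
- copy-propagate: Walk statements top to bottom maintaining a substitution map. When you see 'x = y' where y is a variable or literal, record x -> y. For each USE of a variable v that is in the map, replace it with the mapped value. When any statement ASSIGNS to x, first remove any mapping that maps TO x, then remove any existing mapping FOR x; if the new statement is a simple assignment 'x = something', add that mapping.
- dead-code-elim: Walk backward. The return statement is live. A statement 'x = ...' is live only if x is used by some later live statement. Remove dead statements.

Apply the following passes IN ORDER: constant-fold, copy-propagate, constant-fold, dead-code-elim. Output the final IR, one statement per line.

Initial IR:
  a = 1
  u = 1 - 8
  z = u * u
  x = 5
  v = u * 0
  t = z
  c = 5
  return c
After constant-fold (8 stmts):
  a = 1
  u = -7
  z = u * u
  x = 5
  v = 0
  t = z
  c = 5
  return c
After copy-propagate (8 stmts):
  a = 1
  u = -7
  z = -7 * -7
  x = 5
  v = 0
  t = z
  c = 5
  return 5
After constant-fold (8 stmts):
  a = 1
  u = -7
  z = 49
  x = 5
  v = 0
  t = z
  c = 5
  return 5
After dead-code-elim (1 stmts):
  return 5

Answer: return 5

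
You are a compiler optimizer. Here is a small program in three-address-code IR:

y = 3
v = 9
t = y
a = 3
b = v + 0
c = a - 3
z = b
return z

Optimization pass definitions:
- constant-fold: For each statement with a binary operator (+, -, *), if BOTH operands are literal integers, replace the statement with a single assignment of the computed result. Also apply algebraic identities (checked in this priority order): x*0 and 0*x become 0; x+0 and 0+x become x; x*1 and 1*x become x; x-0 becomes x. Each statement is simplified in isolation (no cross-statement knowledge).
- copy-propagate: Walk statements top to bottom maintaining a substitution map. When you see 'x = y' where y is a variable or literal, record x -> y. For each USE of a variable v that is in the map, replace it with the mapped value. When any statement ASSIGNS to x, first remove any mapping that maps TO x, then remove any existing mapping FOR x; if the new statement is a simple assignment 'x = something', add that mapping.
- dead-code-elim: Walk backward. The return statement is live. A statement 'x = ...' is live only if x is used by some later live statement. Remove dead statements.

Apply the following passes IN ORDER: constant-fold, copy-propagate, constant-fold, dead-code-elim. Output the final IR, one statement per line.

Answer: return 9

Derivation:
Initial IR:
  y = 3
  v = 9
  t = y
  a = 3
  b = v + 0
  c = a - 3
  z = b
  return z
After constant-fold (8 stmts):
  y = 3
  v = 9
  t = y
  a = 3
  b = v
  c = a - 3
  z = b
  return z
After copy-propagate (8 stmts):
  y = 3
  v = 9
  t = 3
  a = 3
  b = 9
  c = 3 - 3
  z = 9
  return 9
After constant-fold (8 stmts):
  y = 3
  v = 9
  t = 3
  a = 3
  b = 9
  c = 0
  z = 9
  return 9
After dead-code-elim (1 stmts):
  return 9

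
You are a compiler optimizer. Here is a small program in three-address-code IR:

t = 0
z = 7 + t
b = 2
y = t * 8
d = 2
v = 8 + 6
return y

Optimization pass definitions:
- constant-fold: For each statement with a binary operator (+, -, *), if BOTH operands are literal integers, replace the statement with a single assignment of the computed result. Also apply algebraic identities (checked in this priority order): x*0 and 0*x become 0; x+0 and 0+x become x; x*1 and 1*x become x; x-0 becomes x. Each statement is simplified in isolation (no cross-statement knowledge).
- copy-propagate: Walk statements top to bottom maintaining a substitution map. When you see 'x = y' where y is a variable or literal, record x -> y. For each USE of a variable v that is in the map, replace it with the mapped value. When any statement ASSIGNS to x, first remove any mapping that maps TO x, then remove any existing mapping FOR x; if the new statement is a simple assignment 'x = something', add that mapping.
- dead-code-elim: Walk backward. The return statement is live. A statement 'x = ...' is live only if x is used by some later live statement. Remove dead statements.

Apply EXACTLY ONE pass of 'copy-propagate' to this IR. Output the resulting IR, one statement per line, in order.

Answer: t = 0
z = 7 + 0
b = 2
y = 0 * 8
d = 2
v = 8 + 6
return y

Derivation:
Applying copy-propagate statement-by-statement:
  [1] t = 0  (unchanged)
  [2] z = 7 + t  -> z = 7 + 0
  [3] b = 2  (unchanged)
  [4] y = t * 8  -> y = 0 * 8
  [5] d = 2  (unchanged)
  [6] v = 8 + 6  (unchanged)
  [7] return y  (unchanged)
Result (7 stmts):
  t = 0
  z = 7 + 0
  b = 2
  y = 0 * 8
  d = 2
  v = 8 + 6
  return y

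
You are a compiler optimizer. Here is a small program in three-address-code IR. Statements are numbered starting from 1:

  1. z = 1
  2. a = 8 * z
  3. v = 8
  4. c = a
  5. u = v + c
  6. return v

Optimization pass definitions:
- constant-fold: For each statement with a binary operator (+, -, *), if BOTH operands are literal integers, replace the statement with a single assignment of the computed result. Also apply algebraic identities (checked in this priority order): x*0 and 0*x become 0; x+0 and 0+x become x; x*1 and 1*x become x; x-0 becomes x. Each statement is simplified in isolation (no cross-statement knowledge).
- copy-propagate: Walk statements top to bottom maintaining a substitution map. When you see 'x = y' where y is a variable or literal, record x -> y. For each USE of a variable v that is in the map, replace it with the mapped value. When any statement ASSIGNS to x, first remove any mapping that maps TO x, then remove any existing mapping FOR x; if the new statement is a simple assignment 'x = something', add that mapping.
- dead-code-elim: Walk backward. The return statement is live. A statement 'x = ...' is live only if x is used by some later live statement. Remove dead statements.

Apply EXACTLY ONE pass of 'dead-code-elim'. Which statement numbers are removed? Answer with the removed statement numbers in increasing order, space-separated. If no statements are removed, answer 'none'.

Answer: 1 2 4 5

Derivation:
Backward liveness scan:
Stmt 1 'z = 1': DEAD (z not in live set [])
Stmt 2 'a = 8 * z': DEAD (a not in live set [])
Stmt 3 'v = 8': KEEP (v is live); live-in = []
Stmt 4 'c = a': DEAD (c not in live set ['v'])
Stmt 5 'u = v + c': DEAD (u not in live set ['v'])
Stmt 6 'return v': KEEP (return); live-in = ['v']
Removed statement numbers: [1, 2, 4, 5]
Surviving IR:
  v = 8
  return v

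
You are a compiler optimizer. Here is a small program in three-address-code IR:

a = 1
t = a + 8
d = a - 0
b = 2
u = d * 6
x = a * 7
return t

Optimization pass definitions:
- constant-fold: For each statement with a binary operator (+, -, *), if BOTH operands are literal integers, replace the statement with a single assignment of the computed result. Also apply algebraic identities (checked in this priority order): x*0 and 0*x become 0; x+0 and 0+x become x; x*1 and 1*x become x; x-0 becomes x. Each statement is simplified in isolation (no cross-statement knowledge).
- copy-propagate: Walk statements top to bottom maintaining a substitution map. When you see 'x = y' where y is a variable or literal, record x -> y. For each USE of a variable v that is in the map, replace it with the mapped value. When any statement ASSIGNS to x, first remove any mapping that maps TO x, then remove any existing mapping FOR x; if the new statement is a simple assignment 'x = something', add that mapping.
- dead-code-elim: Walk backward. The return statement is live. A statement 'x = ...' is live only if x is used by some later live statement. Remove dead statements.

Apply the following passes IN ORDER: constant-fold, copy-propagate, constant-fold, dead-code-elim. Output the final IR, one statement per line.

Answer: t = 9
return t

Derivation:
Initial IR:
  a = 1
  t = a + 8
  d = a - 0
  b = 2
  u = d * 6
  x = a * 7
  return t
After constant-fold (7 stmts):
  a = 1
  t = a + 8
  d = a
  b = 2
  u = d * 6
  x = a * 7
  return t
After copy-propagate (7 stmts):
  a = 1
  t = 1 + 8
  d = 1
  b = 2
  u = 1 * 6
  x = 1 * 7
  return t
After constant-fold (7 stmts):
  a = 1
  t = 9
  d = 1
  b = 2
  u = 6
  x = 7
  return t
After dead-code-elim (2 stmts):
  t = 9
  return t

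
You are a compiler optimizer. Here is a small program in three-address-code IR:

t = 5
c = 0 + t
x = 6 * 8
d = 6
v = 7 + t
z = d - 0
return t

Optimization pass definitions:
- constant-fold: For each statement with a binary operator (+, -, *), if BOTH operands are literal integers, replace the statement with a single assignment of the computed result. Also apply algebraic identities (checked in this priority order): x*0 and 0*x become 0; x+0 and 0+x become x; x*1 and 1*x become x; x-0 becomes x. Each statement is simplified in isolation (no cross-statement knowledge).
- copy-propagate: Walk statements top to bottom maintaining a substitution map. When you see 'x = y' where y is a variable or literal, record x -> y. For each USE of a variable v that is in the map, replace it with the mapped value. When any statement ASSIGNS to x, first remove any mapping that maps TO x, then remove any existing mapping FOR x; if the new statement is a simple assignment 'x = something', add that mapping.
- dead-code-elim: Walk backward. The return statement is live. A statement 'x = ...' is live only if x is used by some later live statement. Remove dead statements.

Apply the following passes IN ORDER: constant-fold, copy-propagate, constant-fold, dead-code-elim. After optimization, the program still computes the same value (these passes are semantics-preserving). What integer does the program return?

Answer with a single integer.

Initial IR:
  t = 5
  c = 0 + t
  x = 6 * 8
  d = 6
  v = 7 + t
  z = d - 0
  return t
After constant-fold (7 stmts):
  t = 5
  c = t
  x = 48
  d = 6
  v = 7 + t
  z = d
  return t
After copy-propagate (7 stmts):
  t = 5
  c = 5
  x = 48
  d = 6
  v = 7 + 5
  z = 6
  return 5
After constant-fold (7 stmts):
  t = 5
  c = 5
  x = 48
  d = 6
  v = 12
  z = 6
  return 5
After dead-code-elim (1 stmts):
  return 5
Evaluate:
  t = 5  =>  t = 5
  c = 0 + t  =>  c = 5
  x = 6 * 8  =>  x = 48
  d = 6  =>  d = 6
  v = 7 + t  =>  v = 12
  z = d - 0  =>  z = 6
  return t = 5

Answer: 5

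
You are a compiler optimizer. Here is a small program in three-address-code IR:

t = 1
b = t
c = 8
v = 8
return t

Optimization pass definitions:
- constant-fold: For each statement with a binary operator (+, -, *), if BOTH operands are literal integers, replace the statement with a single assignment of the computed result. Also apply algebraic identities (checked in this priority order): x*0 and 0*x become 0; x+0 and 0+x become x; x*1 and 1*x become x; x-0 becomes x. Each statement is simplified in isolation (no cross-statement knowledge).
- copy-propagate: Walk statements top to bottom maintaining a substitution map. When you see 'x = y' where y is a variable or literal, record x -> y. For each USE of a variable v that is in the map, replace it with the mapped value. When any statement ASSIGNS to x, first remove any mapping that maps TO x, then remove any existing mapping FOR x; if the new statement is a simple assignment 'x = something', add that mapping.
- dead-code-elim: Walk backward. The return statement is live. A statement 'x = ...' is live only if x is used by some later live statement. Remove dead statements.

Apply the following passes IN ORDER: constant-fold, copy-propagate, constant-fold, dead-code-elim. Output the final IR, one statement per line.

Initial IR:
  t = 1
  b = t
  c = 8
  v = 8
  return t
After constant-fold (5 stmts):
  t = 1
  b = t
  c = 8
  v = 8
  return t
After copy-propagate (5 stmts):
  t = 1
  b = 1
  c = 8
  v = 8
  return 1
After constant-fold (5 stmts):
  t = 1
  b = 1
  c = 8
  v = 8
  return 1
After dead-code-elim (1 stmts):
  return 1

Answer: return 1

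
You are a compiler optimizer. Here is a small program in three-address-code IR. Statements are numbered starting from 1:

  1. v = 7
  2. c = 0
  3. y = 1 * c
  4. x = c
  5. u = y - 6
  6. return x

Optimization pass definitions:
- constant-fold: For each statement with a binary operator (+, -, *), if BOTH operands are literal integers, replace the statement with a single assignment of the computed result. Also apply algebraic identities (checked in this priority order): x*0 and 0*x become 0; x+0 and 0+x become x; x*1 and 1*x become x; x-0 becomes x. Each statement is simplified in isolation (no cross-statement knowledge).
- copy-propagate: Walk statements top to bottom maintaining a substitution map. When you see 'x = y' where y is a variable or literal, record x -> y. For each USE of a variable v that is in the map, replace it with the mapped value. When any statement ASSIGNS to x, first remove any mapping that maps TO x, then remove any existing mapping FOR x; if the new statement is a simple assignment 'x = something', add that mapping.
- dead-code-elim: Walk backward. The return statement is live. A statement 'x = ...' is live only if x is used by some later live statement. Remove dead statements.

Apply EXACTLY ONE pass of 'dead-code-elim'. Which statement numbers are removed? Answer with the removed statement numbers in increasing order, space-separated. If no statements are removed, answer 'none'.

Answer: 1 3 5

Derivation:
Backward liveness scan:
Stmt 1 'v = 7': DEAD (v not in live set [])
Stmt 2 'c = 0': KEEP (c is live); live-in = []
Stmt 3 'y = 1 * c': DEAD (y not in live set ['c'])
Stmt 4 'x = c': KEEP (x is live); live-in = ['c']
Stmt 5 'u = y - 6': DEAD (u not in live set ['x'])
Stmt 6 'return x': KEEP (return); live-in = ['x']
Removed statement numbers: [1, 3, 5]
Surviving IR:
  c = 0
  x = c
  return x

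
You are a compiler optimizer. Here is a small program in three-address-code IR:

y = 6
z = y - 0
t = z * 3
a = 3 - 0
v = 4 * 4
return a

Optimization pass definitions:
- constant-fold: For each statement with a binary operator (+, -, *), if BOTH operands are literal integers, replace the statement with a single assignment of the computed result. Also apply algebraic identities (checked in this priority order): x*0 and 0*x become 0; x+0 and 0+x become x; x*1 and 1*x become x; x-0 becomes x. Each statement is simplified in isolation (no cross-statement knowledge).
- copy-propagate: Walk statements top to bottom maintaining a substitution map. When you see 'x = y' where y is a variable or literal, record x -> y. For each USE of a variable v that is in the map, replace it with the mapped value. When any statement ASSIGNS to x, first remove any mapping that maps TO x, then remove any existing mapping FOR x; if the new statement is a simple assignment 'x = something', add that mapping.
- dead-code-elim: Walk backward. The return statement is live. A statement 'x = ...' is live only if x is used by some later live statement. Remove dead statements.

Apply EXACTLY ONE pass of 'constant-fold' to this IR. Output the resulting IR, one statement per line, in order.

Answer: y = 6
z = y
t = z * 3
a = 3
v = 16
return a

Derivation:
Applying constant-fold statement-by-statement:
  [1] y = 6  (unchanged)
  [2] z = y - 0  -> z = y
  [3] t = z * 3  (unchanged)
  [4] a = 3 - 0  -> a = 3
  [5] v = 4 * 4  -> v = 16
  [6] return a  (unchanged)
Result (6 stmts):
  y = 6
  z = y
  t = z * 3
  a = 3
  v = 16
  return a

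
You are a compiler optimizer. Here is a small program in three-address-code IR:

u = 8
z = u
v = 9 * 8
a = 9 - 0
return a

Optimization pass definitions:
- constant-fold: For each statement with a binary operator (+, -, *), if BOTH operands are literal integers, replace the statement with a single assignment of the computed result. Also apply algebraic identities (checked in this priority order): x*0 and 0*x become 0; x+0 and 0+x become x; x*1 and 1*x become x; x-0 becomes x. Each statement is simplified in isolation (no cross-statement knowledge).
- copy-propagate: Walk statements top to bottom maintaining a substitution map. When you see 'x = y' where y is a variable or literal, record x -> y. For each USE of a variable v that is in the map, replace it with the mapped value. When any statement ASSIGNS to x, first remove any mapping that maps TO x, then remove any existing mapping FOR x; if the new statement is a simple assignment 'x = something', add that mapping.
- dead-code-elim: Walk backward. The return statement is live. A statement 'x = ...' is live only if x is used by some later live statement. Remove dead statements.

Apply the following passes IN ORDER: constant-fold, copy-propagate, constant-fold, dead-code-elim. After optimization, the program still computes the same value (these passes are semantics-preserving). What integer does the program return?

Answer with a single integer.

Initial IR:
  u = 8
  z = u
  v = 9 * 8
  a = 9 - 0
  return a
After constant-fold (5 stmts):
  u = 8
  z = u
  v = 72
  a = 9
  return a
After copy-propagate (5 stmts):
  u = 8
  z = 8
  v = 72
  a = 9
  return 9
After constant-fold (5 stmts):
  u = 8
  z = 8
  v = 72
  a = 9
  return 9
After dead-code-elim (1 stmts):
  return 9
Evaluate:
  u = 8  =>  u = 8
  z = u  =>  z = 8
  v = 9 * 8  =>  v = 72
  a = 9 - 0  =>  a = 9
  return a = 9

Answer: 9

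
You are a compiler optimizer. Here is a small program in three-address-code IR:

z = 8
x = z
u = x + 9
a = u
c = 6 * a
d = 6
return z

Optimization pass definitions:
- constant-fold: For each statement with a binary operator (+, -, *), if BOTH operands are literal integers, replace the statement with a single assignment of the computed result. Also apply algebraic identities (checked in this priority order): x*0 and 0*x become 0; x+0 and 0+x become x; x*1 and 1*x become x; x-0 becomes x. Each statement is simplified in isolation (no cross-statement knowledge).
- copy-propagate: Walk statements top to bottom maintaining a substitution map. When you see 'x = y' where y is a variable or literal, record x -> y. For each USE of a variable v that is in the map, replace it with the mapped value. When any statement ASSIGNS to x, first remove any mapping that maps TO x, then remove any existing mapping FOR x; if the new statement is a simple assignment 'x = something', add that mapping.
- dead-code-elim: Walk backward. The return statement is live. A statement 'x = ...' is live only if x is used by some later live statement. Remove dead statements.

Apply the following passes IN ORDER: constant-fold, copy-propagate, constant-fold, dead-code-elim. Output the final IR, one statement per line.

Answer: return 8

Derivation:
Initial IR:
  z = 8
  x = z
  u = x + 9
  a = u
  c = 6 * a
  d = 6
  return z
After constant-fold (7 stmts):
  z = 8
  x = z
  u = x + 9
  a = u
  c = 6 * a
  d = 6
  return z
After copy-propagate (7 stmts):
  z = 8
  x = 8
  u = 8 + 9
  a = u
  c = 6 * u
  d = 6
  return 8
After constant-fold (7 stmts):
  z = 8
  x = 8
  u = 17
  a = u
  c = 6 * u
  d = 6
  return 8
After dead-code-elim (1 stmts):
  return 8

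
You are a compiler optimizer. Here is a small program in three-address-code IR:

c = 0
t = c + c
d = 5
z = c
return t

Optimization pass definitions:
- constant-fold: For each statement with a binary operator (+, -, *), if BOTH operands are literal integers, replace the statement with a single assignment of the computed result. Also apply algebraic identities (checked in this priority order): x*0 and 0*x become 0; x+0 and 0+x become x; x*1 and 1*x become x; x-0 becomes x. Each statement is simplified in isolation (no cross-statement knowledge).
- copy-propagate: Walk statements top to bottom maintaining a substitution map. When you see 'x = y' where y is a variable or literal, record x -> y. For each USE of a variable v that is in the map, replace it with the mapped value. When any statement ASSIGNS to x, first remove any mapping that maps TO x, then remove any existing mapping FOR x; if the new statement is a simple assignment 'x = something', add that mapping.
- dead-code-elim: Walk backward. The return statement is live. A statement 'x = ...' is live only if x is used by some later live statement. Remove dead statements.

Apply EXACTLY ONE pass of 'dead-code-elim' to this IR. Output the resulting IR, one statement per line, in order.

Answer: c = 0
t = c + c
return t

Derivation:
Applying dead-code-elim statement-by-statement:
  [5] return t  -> KEEP (return); live=['t']
  [4] z = c  -> DEAD (z not live)
  [3] d = 5  -> DEAD (d not live)
  [2] t = c + c  -> KEEP; live=['c']
  [1] c = 0  -> KEEP; live=[]
Result (3 stmts):
  c = 0
  t = c + c
  return t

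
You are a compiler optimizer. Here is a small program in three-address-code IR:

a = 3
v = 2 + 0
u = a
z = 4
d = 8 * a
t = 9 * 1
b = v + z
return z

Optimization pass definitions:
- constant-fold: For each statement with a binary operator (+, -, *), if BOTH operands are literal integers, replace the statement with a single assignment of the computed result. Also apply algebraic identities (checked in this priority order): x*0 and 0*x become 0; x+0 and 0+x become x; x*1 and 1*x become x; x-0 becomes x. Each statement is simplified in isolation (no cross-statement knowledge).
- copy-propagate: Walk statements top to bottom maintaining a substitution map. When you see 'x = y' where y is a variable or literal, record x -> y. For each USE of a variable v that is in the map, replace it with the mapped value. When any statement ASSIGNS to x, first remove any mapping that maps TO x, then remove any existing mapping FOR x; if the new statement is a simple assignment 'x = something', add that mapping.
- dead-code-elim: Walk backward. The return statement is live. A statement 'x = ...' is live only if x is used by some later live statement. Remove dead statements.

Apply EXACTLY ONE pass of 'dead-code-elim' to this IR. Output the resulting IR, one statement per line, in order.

Applying dead-code-elim statement-by-statement:
  [8] return z  -> KEEP (return); live=['z']
  [7] b = v + z  -> DEAD (b not live)
  [6] t = 9 * 1  -> DEAD (t not live)
  [5] d = 8 * a  -> DEAD (d not live)
  [4] z = 4  -> KEEP; live=[]
  [3] u = a  -> DEAD (u not live)
  [2] v = 2 + 0  -> DEAD (v not live)
  [1] a = 3  -> DEAD (a not live)
Result (2 stmts):
  z = 4
  return z

Answer: z = 4
return z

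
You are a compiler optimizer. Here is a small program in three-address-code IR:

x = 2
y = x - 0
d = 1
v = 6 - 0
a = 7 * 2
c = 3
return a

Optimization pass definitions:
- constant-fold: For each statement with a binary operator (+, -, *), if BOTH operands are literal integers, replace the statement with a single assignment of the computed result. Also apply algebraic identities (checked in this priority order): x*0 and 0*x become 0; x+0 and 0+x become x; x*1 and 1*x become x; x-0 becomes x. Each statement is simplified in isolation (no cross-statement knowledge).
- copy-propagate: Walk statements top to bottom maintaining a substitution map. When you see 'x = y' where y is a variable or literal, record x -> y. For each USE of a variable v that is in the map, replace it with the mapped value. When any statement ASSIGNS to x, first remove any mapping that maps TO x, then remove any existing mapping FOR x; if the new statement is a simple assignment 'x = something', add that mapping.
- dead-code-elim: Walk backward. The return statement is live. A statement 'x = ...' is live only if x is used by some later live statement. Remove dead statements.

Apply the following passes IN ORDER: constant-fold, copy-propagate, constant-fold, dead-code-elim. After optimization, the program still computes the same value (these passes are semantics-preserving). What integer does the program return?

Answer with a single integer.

Answer: 14

Derivation:
Initial IR:
  x = 2
  y = x - 0
  d = 1
  v = 6 - 0
  a = 7 * 2
  c = 3
  return a
After constant-fold (7 stmts):
  x = 2
  y = x
  d = 1
  v = 6
  a = 14
  c = 3
  return a
After copy-propagate (7 stmts):
  x = 2
  y = 2
  d = 1
  v = 6
  a = 14
  c = 3
  return 14
After constant-fold (7 stmts):
  x = 2
  y = 2
  d = 1
  v = 6
  a = 14
  c = 3
  return 14
After dead-code-elim (1 stmts):
  return 14
Evaluate:
  x = 2  =>  x = 2
  y = x - 0  =>  y = 2
  d = 1  =>  d = 1
  v = 6 - 0  =>  v = 6
  a = 7 * 2  =>  a = 14
  c = 3  =>  c = 3
  return a = 14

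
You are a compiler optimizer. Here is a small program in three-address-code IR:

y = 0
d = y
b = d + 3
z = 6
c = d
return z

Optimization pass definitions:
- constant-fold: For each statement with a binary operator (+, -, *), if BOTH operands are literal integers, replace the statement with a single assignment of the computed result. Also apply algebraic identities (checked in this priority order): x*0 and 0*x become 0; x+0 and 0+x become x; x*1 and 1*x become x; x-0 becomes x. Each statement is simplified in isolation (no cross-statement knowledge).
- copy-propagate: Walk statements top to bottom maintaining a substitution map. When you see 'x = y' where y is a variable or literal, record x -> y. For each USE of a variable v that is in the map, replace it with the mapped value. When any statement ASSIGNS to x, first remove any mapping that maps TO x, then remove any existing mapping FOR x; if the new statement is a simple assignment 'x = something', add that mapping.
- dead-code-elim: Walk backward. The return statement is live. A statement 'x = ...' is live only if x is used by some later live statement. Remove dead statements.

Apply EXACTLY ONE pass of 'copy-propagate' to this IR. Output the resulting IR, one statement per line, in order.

Applying copy-propagate statement-by-statement:
  [1] y = 0  (unchanged)
  [2] d = y  -> d = 0
  [3] b = d + 3  -> b = 0 + 3
  [4] z = 6  (unchanged)
  [5] c = d  -> c = 0
  [6] return z  -> return 6
Result (6 stmts):
  y = 0
  d = 0
  b = 0 + 3
  z = 6
  c = 0
  return 6

Answer: y = 0
d = 0
b = 0 + 3
z = 6
c = 0
return 6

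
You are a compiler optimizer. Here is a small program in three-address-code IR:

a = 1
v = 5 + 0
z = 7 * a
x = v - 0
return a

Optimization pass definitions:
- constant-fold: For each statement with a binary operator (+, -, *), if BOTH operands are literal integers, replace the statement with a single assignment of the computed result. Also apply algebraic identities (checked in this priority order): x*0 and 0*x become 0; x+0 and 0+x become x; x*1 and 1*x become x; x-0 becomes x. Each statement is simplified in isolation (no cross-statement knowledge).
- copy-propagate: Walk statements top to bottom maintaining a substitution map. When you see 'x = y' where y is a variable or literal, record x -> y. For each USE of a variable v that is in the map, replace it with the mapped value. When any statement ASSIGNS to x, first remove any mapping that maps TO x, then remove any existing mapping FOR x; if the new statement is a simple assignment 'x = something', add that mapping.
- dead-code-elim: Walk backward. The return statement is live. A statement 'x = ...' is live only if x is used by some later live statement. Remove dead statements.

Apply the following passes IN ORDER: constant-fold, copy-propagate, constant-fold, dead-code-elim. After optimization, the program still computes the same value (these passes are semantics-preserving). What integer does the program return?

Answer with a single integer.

Answer: 1

Derivation:
Initial IR:
  a = 1
  v = 5 + 0
  z = 7 * a
  x = v - 0
  return a
After constant-fold (5 stmts):
  a = 1
  v = 5
  z = 7 * a
  x = v
  return a
After copy-propagate (5 stmts):
  a = 1
  v = 5
  z = 7 * 1
  x = 5
  return 1
After constant-fold (5 stmts):
  a = 1
  v = 5
  z = 7
  x = 5
  return 1
After dead-code-elim (1 stmts):
  return 1
Evaluate:
  a = 1  =>  a = 1
  v = 5 + 0  =>  v = 5
  z = 7 * a  =>  z = 7
  x = v - 0  =>  x = 5
  return a = 1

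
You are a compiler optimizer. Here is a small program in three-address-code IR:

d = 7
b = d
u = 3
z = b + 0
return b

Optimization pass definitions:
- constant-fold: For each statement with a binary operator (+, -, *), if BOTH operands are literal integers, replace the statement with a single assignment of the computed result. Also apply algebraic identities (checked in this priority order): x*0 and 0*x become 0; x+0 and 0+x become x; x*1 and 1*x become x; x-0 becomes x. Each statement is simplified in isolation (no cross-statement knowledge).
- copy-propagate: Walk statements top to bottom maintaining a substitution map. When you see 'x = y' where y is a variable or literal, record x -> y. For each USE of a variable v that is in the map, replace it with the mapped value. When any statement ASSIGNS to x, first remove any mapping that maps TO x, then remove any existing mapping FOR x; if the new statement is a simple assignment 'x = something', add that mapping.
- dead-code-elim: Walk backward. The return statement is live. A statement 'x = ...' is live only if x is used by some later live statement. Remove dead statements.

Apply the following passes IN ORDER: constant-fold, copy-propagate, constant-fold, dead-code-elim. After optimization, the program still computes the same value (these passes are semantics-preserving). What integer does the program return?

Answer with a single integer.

Answer: 7

Derivation:
Initial IR:
  d = 7
  b = d
  u = 3
  z = b + 0
  return b
After constant-fold (5 stmts):
  d = 7
  b = d
  u = 3
  z = b
  return b
After copy-propagate (5 stmts):
  d = 7
  b = 7
  u = 3
  z = 7
  return 7
After constant-fold (5 stmts):
  d = 7
  b = 7
  u = 3
  z = 7
  return 7
After dead-code-elim (1 stmts):
  return 7
Evaluate:
  d = 7  =>  d = 7
  b = d  =>  b = 7
  u = 3  =>  u = 3
  z = b + 0  =>  z = 7
  return b = 7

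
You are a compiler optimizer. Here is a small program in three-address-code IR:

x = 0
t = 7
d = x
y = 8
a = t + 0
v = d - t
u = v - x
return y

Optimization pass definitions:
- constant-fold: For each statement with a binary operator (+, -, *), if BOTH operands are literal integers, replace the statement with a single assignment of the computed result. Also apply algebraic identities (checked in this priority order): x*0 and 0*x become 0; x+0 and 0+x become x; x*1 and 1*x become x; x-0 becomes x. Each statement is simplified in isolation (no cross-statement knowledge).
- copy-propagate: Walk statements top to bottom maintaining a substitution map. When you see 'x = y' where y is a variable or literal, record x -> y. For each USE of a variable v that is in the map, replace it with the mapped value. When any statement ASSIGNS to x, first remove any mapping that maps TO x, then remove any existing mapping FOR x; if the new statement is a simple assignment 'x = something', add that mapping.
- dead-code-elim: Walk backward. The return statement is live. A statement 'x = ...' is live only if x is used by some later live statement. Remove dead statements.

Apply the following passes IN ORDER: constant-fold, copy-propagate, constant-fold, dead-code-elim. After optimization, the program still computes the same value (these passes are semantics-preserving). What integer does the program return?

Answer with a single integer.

Answer: 8

Derivation:
Initial IR:
  x = 0
  t = 7
  d = x
  y = 8
  a = t + 0
  v = d - t
  u = v - x
  return y
After constant-fold (8 stmts):
  x = 0
  t = 7
  d = x
  y = 8
  a = t
  v = d - t
  u = v - x
  return y
After copy-propagate (8 stmts):
  x = 0
  t = 7
  d = 0
  y = 8
  a = 7
  v = 0 - 7
  u = v - 0
  return 8
After constant-fold (8 stmts):
  x = 0
  t = 7
  d = 0
  y = 8
  a = 7
  v = -7
  u = v
  return 8
After dead-code-elim (1 stmts):
  return 8
Evaluate:
  x = 0  =>  x = 0
  t = 7  =>  t = 7
  d = x  =>  d = 0
  y = 8  =>  y = 8
  a = t + 0  =>  a = 7
  v = d - t  =>  v = -7
  u = v - x  =>  u = -7
  return y = 8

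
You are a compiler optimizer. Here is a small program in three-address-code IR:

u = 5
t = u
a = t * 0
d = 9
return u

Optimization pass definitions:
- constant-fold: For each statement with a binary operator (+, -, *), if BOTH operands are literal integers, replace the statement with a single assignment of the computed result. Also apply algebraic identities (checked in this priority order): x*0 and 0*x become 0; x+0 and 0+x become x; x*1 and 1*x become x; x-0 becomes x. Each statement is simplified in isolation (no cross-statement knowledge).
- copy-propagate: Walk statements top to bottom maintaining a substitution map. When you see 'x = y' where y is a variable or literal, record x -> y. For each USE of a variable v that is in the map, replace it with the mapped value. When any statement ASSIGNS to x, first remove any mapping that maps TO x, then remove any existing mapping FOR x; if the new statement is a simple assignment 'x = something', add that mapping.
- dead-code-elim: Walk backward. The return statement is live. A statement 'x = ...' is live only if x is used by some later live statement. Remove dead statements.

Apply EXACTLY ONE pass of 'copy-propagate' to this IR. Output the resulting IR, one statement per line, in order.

Applying copy-propagate statement-by-statement:
  [1] u = 5  (unchanged)
  [2] t = u  -> t = 5
  [3] a = t * 0  -> a = 5 * 0
  [4] d = 9  (unchanged)
  [5] return u  -> return 5
Result (5 stmts):
  u = 5
  t = 5
  a = 5 * 0
  d = 9
  return 5

Answer: u = 5
t = 5
a = 5 * 0
d = 9
return 5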